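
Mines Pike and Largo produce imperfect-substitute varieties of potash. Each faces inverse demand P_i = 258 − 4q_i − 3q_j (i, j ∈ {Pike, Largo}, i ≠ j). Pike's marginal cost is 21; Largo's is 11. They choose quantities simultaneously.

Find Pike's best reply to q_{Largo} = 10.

Mine Pike's profit: π = q_{Pike}(258 − 4q_{Pike} − 3q_{Largo}) − 21q_{Pike}.
∂π/∂q_{Pike} = 237 − 8q_{Pike} − 3q_{Largo} = 0 ⇒ q_{Pike} = 29.625 − 0.375q_{Largo}.
At q_{Largo} = 10: q_{Pike} = 29.625 − 0.375·10 = 25.875.

25.875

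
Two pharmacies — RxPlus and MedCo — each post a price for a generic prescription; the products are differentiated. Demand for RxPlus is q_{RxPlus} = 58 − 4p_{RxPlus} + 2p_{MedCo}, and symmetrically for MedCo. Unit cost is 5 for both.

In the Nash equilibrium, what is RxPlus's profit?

RxPlus's profit: π = (p_{RxPlus} − 5)(58 − 4p_{RxPlus} + 2p_{MedCo}).
∂π/∂p_{RxPlus} = 78 − 8p_{RxPlus} + 2p_{MedCo} = 0 ⇒ p_{RxPlus} = 9.75 + 0.25p_{MedCo}.
Setting p_{RxPlus} = p_{MedCo} in the reaction function: p_{RxPlus} = 9.75 + 0.25p_{RxPlus}, so p_{RxPlus} = 9.75 / 0.75 = 13.
q_{RxPlus} = 58 − 4·13 + 2·13 = 32.
Profit = (13 − 5)·32 = 256.

256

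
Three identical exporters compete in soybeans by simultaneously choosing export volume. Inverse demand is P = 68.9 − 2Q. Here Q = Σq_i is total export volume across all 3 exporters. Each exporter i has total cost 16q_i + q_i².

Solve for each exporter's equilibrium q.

A representative exporter's profit is π_i = q_i(68.9 − 2Q) − 16q_i − q_i², with Q = q_i + Σ_{j≠i} q_j.
First-order condition: 52.9 − 6q_i − 2Σ_{j≠i} q_j = 0.
Imposing symmetry (q_j = q for all j) turns Σ_{j≠i} q_j into 2q, so 52.9 = 10q and q = 5.29.

5.29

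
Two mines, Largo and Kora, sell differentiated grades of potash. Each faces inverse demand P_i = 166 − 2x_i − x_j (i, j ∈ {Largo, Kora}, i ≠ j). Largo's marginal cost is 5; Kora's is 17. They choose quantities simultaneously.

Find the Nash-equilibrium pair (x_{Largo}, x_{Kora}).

33, 29

Mine Largo's profit: π = x_{Largo}(166 − 2x_{Largo} − x_{Kora}) − 5x_{Largo}.
∂π/∂x_{Largo} = 161 − 4x_{Largo} − x_{Kora} = 0 ⇒ x_{Largo} = 40.25 − 0.25x_{Kora}.
Similarly x_{Kora} = 37.25 − 0.25x_{Largo}.
Substituting the second reaction function into the first: x_{Largo} = 40.25 − 0.25(37.25 − 0.25x_{Largo}), which gives 0.9375x_{Largo} = 30.9375 ⇒ x_{Largo} = 33.
Then x_{Kora} = 37.25 − 0.25·33 = 29.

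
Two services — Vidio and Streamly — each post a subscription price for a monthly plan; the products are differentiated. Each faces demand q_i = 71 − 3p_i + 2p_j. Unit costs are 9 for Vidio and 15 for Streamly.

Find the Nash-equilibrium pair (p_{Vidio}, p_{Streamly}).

Vidio's profit: π = (p_{Vidio} − 9)(71 − 3p_{Vidio} + 2p_{Streamly}).
∂π/∂p_{Vidio} = 98 − 6p_{Vidio} + 2p_{Streamly} = 0 ⇒ p_{Vidio} = 49/3 + (1/3)p_{Streamly}.
Similarly p_{Streamly} = 58/3 + (1/3)p_{Vidio}.
Substituting the second reaction function into the first: p_{Vidio} = 49/3 + (1/3)(58/3 + (1/3)p_{Vidio}), which gives (8/9)p_{Vidio} = 205/9 ⇒ p_{Vidio} = 25.625.
Then p_{Streamly} = 58/3 + (1/3)·25.625 = 27.875.

25.625, 27.875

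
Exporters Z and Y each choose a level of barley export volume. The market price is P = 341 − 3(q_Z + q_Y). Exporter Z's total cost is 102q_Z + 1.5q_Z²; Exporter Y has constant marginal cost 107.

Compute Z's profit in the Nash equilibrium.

1190.72

Exporter Z's profit: π = q_Z(341 − 3(q_Z + q_Y)) − 102q_Z − 1.5q_Z².
∂π/∂q_Z = 239 − 9q_Z − 3q_Y = 0, so q_Z = 239/9 − (1/3)q_Y.
For Y: ∂π/∂q_Y = 234 − 6q_Y − 3q_Z = 0 ⇒ q_Y = 39 − 0.5q_Z.
Substituting the second reaction function into the first: q_Z = 239/9 − (1/3)(39 − 0.5q_Z), which gives (5/6)q_Z = 122/9 ⇒ q_Z = 244/15.
Then q_Y = 39 − 0.5·(244/15) = 463/15.
Price P = 341 − 3·(707/15) = 199.6.
Z's profit: (199.6 − 102)·(244/15) − 1.5(244/15)² = 1190.72.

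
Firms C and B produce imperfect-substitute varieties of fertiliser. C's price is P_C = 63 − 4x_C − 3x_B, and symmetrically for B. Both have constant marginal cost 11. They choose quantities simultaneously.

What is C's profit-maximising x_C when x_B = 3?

5.375

Firm C's profit: π = x_C(63 − 4x_C − 3x_B) − 11x_C.
∂π/∂x_C = 52 − 8x_C − 3x_B = 0 ⇒ x_C = 6.5 − 0.375x_B.
At x_B = 3: x_C = 6.5 − 0.375·3 = 5.375.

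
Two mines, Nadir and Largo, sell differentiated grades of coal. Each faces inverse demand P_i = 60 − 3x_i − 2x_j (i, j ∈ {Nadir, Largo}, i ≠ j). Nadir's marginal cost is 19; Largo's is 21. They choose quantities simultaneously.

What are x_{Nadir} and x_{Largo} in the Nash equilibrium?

Mine Nadir's profit: π = x_{Nadir}(60 − 3x_{Nadir} − 2x_{Largo}) − 19x_{Nadir}.
∂π/∂x_{Nadir} = 41 − 6x_{Nadir} − 2x_{Largo} = 0 ⇒ x_{Nadir} = 41/6 − (1/3)x_{Largo}.
Similarly x_{Largo} = 6.5 − (1/3)x_{Nadir}.
Plugging x_{Largo} into Nadir's best response: x_{Nadir} = 41/6 − (1/3)(6.5 − (1/3)x_{Nadir}) ⇒ (8/9)x_{Nadir} = 14/3, so x_{Nadir} = 5.25.
Then x_{Largo} = 6.5 − (1/3)·5.25 = 4.75.

5.25, 4.75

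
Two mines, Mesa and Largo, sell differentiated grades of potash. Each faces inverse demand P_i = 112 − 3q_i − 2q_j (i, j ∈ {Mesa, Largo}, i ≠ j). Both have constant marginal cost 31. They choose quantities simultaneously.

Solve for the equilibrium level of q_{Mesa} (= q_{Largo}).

10.125

Mine Mesa's profit: π = q_{Mesa}(112 − 3q_{Mesa} − 2q_{Largo}) − 31q_{Mesa}.
∂π/∂q_{Mesa} = 81 − 6q_{Mesa} − 2q_{Largo} = 0 ⇒ q_{Mesa} = 13.5 − (1/3)q_{Largo}.
By symmetry q_{Largo} = q_{Mesa}; substituting into the reaction function, (4/3)q_{Mesa} = 13.5 and q_{Mesa} = 10.125.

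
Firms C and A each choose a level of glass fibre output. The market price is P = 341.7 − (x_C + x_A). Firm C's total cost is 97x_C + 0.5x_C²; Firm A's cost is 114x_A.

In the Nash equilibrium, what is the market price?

201.68

Firm C's profit: π = x_C(341.7 − (x_C + x_A)) − 97x_C − 0.5x_C².
∂π/∂x_C = 244.7 − 3x_C − x_A = 0, so x_C = 2447/30 − (1/3)x_A.
For A: ∂π/∂x_A = 227.7 − 2x_A − x_C = 0 ⇒ x_A = 113.85 − 0.5x_C.
Substituting the second reaction function into the first: x_C = 2447/30 − (1/3)(113.85 − 0.5x_C), which gives (5/6)x_C = 2617/60 ⇒ x_C = 52.34.
Then x_A = 113.85 − 0.5·52.34 = 87.68.
Equilibrium price: P = 341.7 − 140.02 = 201.68.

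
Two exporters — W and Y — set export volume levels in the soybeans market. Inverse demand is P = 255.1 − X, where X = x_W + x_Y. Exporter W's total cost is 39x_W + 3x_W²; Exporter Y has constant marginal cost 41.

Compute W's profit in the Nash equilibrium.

Exporter W's profit: π = x_W(255.1 − (x_W + x_Y)) − 39x_W − 3x_W².
∂π/∂x_W = 216.1 − 8x_W − x_Y = 0, so x_W = 27.0125 − 0.125x_Y.
For Y: ∂π/∂x_Y = 214.1 − 2x_Y − x_W = 0 ⇒ x_Y = 107.05 − 0.5x_W.
Plugging x_Y into W's best response: x_W = 27.0125 − 0.125(107.05 − 0.5x_W) ⇒ 0.9375x_W = 2181/160, so x_W = 14.54.
Then x_Y = 107.05 − 0.5·14.54 = 99.78.
Price P = 255.1 − 114.32 = 140.78.
W's profit: (140.78 − 39)·14.54 − 3(14.54)² = 845.6464.

845.6464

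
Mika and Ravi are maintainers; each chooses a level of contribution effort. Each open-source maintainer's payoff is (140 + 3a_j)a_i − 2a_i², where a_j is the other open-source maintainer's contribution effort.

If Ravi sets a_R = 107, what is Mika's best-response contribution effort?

115.25

Mika's payoff is (140 + 3a_R)a_M − 2a_M².
∂π/∂a_M = 140 + 3a_R − 4a_M = 0, so a_M = 35 + 0.75a_R.
At a_R = 107: a_M = 35 + 0.75·107 = 115.25.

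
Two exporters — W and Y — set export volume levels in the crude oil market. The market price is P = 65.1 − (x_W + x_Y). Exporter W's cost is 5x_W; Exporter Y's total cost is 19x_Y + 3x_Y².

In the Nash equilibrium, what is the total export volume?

31.12

Exporter W's profit: π = x_W(65.1 − (x_W + x_Y)) − 5x_W.
∂π/∂x_W = 60.1 − 2x_W − x_Y = 0, so x_W = 30.05 − 0.5x_Y.
For Y: ∂π/∂x_Y = 46.1 − 8x_Y − x_W = 0 ⇒ x_Y = 5.7625 − 0.125x_W.
Solving the two reaction functions simultaneously: (1 − (−0.5)(−0.125))x_W = 30.05 − 0.5·5.7625, so 0.9375x_W = 4347/160 and x_W = 28.98.
Then x_Y = 5.7625 − 0.125·28.98 = 2.14.
Total export volume: 28.98 + 2.14 = 31.12.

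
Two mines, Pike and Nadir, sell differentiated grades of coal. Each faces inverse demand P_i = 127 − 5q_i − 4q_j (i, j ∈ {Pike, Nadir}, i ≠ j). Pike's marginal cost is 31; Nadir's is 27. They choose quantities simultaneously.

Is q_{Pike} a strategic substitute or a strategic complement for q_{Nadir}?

strategic substitutes

Mine Pike's profit: π = q_{Pike}(127 − 5q_{Pike} − 4q_{Nadir}) − 31q_{Pike}.
∂π/∂q_{Pike} = 96 − 10q_{Pike} − 4q_{Nadir} = 0 ⇒ q_{Pike} = 9.6 − 0.4q_{Nadir}.
The best-response slope dq_{Pike}/dq_{Nadir} = −0.4 < 0: the reaction function is downward-sloping, so the choices are strategic substitutes.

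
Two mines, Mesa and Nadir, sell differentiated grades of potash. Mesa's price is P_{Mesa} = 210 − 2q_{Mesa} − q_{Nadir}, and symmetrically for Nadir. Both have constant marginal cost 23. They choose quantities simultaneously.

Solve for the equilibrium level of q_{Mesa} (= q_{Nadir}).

Mine Mesa's profit: π = q_{Mesa}(210 − 2q_{Mesa} − q_{Nadir}) − 23q_{Mesa}.
∂π/∂q_{Mesa} = 187 − 4q_{Mesa} − q_{Nadir} = 0 ⇒ q_{Mesa} = 46.75 − 0.25q_{Nadir}.
By symmetry q_{Nadir} = q_{Mesa}; substituting into the reaction function, 1.25q_{Mesa} = 46.75 and q_{Mesa} = 37.4.

37.4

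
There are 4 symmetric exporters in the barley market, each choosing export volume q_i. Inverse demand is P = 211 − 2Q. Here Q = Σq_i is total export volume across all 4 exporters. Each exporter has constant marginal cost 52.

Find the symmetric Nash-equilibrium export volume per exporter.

15.9

A representative exporter's profit is π_i = q_i(211 − 2Q) − 52q_i, with Q = q_i + Σ_{j≠i} q_j.
First-order condition: 159 − 4q_i − 2Σ_{j≠i} q_j = 0.
Imposing symmetry (q_j = q for all j) turns Σ_{j≠i} q_j into 3q, so 159 = 10q and q = 15.9.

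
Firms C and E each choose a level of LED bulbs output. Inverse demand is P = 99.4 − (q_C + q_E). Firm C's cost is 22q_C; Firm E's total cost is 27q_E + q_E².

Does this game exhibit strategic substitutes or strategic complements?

strategic substitutes

Firm C's profit: π = q_C(99.4 − (q_C + q_E)) − 22q_C.
∂π/∂q_C = 77.4 − 2q_C − q_E = 0, so q_C = 38.7 − 0.5q_E.
The best-response slope dq_C/dq_E = −0.5 < 0: the reaction function is downward-sloping, so the choices are strategic substitutes.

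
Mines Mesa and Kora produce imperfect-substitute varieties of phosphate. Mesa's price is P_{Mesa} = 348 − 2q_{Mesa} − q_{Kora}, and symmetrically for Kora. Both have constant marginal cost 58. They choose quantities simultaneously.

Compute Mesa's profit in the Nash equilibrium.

6728

Mine Mesa's profit: π = q_{Mesa}(348 − 2q_{Mesa} − q_{Kora}) − 58q_{Mesa}.
∂π/∂q_{Mesa} = 290 − 4q_{Mesa} − q_{Kora} = 0 ⇒ q_{Mesa} = 72.5 − 0.25q_{Kora}.
Setting q_{Mesa} = q_{Kora} in the reaction function: q_{Mesa} = 72.5 − 0.25q_{Mesa}, so q_{Mesa} = 72.5 / 1.25 = 58.
P_{Mesa} = 348 − 2·58 − 58 = 174.
Profit = (174 − 58)·58 = 6728.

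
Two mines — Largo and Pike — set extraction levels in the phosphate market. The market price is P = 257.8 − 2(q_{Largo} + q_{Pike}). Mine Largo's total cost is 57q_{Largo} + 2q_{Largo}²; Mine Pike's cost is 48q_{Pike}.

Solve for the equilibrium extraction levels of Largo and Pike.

Mine Largo's profit: π = q_{Largo}(257.8 − 2(q_{Largo} + q_{Pike})) − 57q_{Largo} − 2q_{Largo}².
∂π/∂q_{Largo} = 200.8 − 8q_{Largo} − 2q_{Pike} = 0, so q_{Largo} = 25.1 − 0.25q_{Pike}.
For Pike: ∂π/∂q_{Pike} = 209.8 − 4q_{Pike} − 2q_{Largo} = 0 ⇒ q_{Pike} = 52.45 − 0.5q_{Largo}.
Plugging q_{Pike} into Largo's best response: q_{Largo} = 25.1 − 0.25(52.45 − 0.5q_{Largo}) ⇒ 0.875q_{Largo} = 11.9875, so q_{Largo} = 13.7.
Then q_{Pike} = 52.45 − 0.5·13.7 = 45.6.

13.7, 45.6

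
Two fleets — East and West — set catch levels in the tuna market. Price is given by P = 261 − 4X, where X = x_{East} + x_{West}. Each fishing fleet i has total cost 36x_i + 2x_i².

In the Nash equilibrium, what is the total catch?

28.125

Fishing fleet East's profit: π = x_{East}(261 − 4(x_{East} + x_{West})) − 36x_{East} − 2x_{East}².
∂π/∂x_{East} = 225 − 12x_{East} − 4x_{West} = 0, so x_{East} = 18.75 − (1/3)x_{West}.
By symmetry x_{West} = x_{East}; substituting into the reaction function, (4/3)x_{East} = 18.75 and x_{East} = 14.0625.
Total catch: 14.0625 + 14.0625 = 28.125.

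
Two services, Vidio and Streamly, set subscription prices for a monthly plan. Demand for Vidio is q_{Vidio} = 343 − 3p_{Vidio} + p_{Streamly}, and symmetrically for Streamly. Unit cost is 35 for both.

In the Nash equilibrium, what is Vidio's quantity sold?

Vidio's profit: π = (p_{Vidio} − 35)(343 − 3p_{Vidio} + p_{Streamly}).
∂π/∂p_{Vidio} = 448 − 6p_{Vidio} + p_{Streamly} = 0 ⇒ p_{Vidio} = 224/3 + (1/6)p_{Streamly}.
By symmetry p_{Streamly} = p_{Vidio}; substituting into the reaction function, (5/6)p_{Vidio} = 224/3 and p_{Vidio} = 89.6.
q_{Vidio} = 343 − 3·89.6 + 89.6 = 163.8.

163.8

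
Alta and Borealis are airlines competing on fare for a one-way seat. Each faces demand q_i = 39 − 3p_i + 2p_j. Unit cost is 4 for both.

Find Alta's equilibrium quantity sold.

26.25

Alta's profit: π = (p_{Alta} − 4)(39 − 3p_{Alta} + 2p_{Borealis}).
∂π/∂p_{Alta} = 51 − 6p_{Alta} + 2p_{Borealis} = 0 ⇒ p_{Alta} = 8.5 + (1/3)p_{Borealis}.
By symmetry p_{Borealis} = p_{Alta}; substituting into the reaction function, (2/3)p_{Alta} = 8.5 and p_{Alta} = 12.75.
q_{Alta} = 39 − 3·12.75 + 2·12.75 = 26.25.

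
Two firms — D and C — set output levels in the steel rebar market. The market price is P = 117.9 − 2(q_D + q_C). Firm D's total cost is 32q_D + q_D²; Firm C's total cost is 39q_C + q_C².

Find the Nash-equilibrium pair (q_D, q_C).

Firm D's profit: π = q_D(117.9 − 2(q_D + q_C)) − 32q_D − q_D².
∂π/∂q_D = 85.9 − 6q_D − 2q_C = 0, so q_D = 859/60 − (1/3)q_C.
By the same steps for C: q_C = 13.15 − (1/3)q_D.
Plugging q_C into D's best response: q_D = 859/60 − (1/3)(13.15 − (1/3)q_D) ⇒ (8/9)q_D = 149/15, so q_D = 11.175.
Then q_C = 13.15 − (1/3)·11.175 = 9.425.

11.175, 9.425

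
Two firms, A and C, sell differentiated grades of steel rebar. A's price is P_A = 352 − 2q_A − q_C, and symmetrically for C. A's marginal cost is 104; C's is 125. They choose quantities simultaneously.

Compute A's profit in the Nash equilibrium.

Firm A's profit: π = q_A(352 − 2q_A − q_C) − 104q_A.
∂π/∂q_A = 248 − 4q_A − q_C = 0 ⇒ q_A = 62 − 0.25q_C.
Similarly q_C = 56.75 − 0.25q_A.
Solving the two reaction functions simultaneously: (1 − (−0.25)(−0.25))q_A = 62 − 0.25·56.75, so 0.9375q_A = 47.8125 and q_A = 51.
Then q_C = 56.75 − 0.25·51 = 44.
P_A = 352 − 2·51 − 44 = 206.
Profit = (206 − 104)·51 = 5202.

5202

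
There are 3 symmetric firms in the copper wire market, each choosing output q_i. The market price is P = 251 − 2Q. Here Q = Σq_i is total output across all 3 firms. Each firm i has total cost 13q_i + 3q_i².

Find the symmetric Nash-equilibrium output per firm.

A representative firm's profit is π_i = q_i(251 − 2Q) − 13q_i − 3q_i², with Q = q_i + Σ_{j≠i} q_j.
First-order condition: 238 − 10q_i − 2Σ_{j≠i} q_j = 0.
Imposing symmetry (q_j = q for all j) turns Σ_{j≠i} q_j into 2q, so 238 = 14q and q = 17.

17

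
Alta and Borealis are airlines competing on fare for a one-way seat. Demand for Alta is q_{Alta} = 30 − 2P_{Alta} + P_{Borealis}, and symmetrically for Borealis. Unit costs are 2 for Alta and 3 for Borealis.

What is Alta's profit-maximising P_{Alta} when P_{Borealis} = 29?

15.75

Alta's profit: π = (P_{Alta} − 2)(30 − 2P_{Alta} + P_{Borealis}).
∂π/∂P_{Alta} = 34 − 4P_{Alta} + P_{Borealis} = 0 ⇒ P_{Alta} = 8.5 + 0.25P_{Borealis}.
At P_{Borealis} = 29: P_{Alta} = 8.5 + 0.25·29 = 15.75.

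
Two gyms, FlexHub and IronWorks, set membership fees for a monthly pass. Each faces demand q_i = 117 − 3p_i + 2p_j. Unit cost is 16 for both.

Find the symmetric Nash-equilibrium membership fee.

41.25

FlexHub's profit: π = (p_{FlexHub} − 16)(117 − 3p_{FlexHub} + 2p_{IronWorks}).
∂π/∂p_{FlexHub} = 165 − 6p_{FlexHub} + 2p_{IronWorks} = 0 ⇒ p_{FlexHub} = 27.5 + (1/3)p_{IronWorks}.
By symmetry p_{IronWorks} = p_{FlexHub}; substituting into the reaction function, (2/3)p_{FlexHub} = 27.5 and p_{FlexHub} = 41.25.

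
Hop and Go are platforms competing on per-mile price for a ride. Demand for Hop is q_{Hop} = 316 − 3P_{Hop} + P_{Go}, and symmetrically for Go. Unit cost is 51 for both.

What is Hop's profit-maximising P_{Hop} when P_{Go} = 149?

Hop's profit: π = (P_{Hop} − 51)(316 − 3P_{Hop} + P_{Go}).
∂π/∂P_{Hop} = 469 − 6P_{Hop} + P_{Go} = 0 ⇒ P_{Hop} = 469/6 + (1/6)P_{Go}.
At P_{Go} = 149: P_{Hop} = 469/6 + (1/6)·149 = 103.

103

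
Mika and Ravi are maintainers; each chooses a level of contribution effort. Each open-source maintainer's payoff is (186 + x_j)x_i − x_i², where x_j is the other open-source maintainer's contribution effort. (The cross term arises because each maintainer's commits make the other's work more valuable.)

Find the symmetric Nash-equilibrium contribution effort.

186

Mika's payoff is (186 + x_R)x_M − x_M².
∂π/∂x_M = 186 + x_R − 2x_M = 0, so x_M = 93 + 0.5x_R.
The game is symmetric, so in equilibrium x_R = x_M: the reaction function gives 0.5x_M = 93, hence x_M = 186.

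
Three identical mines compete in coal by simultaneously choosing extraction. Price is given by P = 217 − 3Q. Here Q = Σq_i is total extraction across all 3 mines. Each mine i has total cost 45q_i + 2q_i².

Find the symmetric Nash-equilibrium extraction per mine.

A representative mine's profit is π_i = q_i(217 − 3Q) − 45q_i − 2q_i², with Q = q_i + Σ_{j≠i} q_j.
First-order condition: 172 − 10q_i − 3Σ_{j≠i} q_j = 0.
With identical mines, set every q_j = q: then 172 − 10q − 6q = 0, i.e. q = 172/16 = 10.75.

10.75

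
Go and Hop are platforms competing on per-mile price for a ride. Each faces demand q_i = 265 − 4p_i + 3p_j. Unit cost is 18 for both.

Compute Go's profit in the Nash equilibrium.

9761.44

Go's profit: π = (p_{Go} − 18)(265 − 4p_{Go} + 3p_{Hop}).
∂π/∂p_{Go} = 337 − 8p_{Go} + 3p_{Hop} = 0 ⇒ p_{Go} = 42.125 + 0.375p_{Hop}.
The game is symmetric, so in equilibrium p_{Hop} = p_{Go}: the reaction function gives 0.625p_{Go} = 42.125, hence p_{Go} = 67.4.
q_{Go} = 265 − 4·67.4 + 3·67.4 = 197.6.
Profit = (67.4 − 18)·197.6 = 9761.44.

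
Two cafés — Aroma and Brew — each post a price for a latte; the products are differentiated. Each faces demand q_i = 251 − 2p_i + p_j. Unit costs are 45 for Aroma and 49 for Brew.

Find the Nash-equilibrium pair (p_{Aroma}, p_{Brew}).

114.2, 115.8

Aroma's profit: π = (p_{Aroma} − 45)(251 − 2p_{Aroma} + p_{Brew}).
∂π/∂p_{Aroma} = 341 − 4p_{Aroma} + p_{Brew} = 0 ⇒ p_{Aroma} = 85.25 + 0.25p_{Brew}.
Similarly p_{Brew} = 87.25 + 0.25p_{Aroma}.
Plugging p_{Brew} into Aroma's best response: p_{Aroma} = 85.25 + 0.25(87.25 + 0.25p_{Aroma}) ⇒ 0.9375p_{Aroma} = 107.0625, so p_{Aroma} = 114.2.
Then p_{Brew} = 87.25 + 0.25·114.2 = 115.8.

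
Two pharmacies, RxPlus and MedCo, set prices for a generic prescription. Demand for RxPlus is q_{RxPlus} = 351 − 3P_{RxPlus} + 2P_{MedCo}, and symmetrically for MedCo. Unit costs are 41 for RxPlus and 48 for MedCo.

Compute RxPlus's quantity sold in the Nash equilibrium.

236.4375

RxPlus's profit: π = (P_{RxPlus} − 41)(351 − 3P_{RxPlus} + 2P_{MedCo}).
∂π/∂P_{RxPlus} = 474 − 6P_{RxPlus} + 2P_{MedCo} = 0 ⇒ P_{RxPlus} = 79 + (1/3)P_{MedCo}.
Similarly P_{MedCo} = 82.5 + (1/3)P_{RxPlus}.
Plugging P_{MedCo} into RxPlus's best response: P_{RxPlus} = 79 + (1/3)(82.5 + (1/3)P_{RxPlus}) ⇒ (8/9)P_{RxPlus} = 106.5, so P_{RxPlus} = 119.8125.
Then P_{MedCo} = 82.5 + (1/3)·119.8125 = 122.4375.
q_{RxPlus} = 351 − 3·119.8125 + 2·122.4375 = 236.4375.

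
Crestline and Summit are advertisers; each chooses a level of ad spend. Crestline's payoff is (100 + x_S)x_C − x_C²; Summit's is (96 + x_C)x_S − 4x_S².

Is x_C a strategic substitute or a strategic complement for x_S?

Expanding Crestline's payoff: 100x_C + x_Sx_C − x_C².
∂π/∂x_C = 100 + x_S − 2x_C = 0, so x_C = 50 + 0.5x_S.
The best-response slope dx_C/dx_S = 0.5 > 0: the reaction function is upward-sloping, so the choices are strategic complements.

strategic complements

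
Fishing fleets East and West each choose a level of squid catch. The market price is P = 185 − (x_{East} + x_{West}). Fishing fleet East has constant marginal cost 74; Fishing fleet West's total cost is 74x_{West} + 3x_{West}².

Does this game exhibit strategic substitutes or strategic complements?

strategic substitutes

Fishing fleet East's profit: π = x_{East}(185 − (x_{East} + x_{West})) − 74x_{East}.
∂π/∂x_{East} = 111 − 2x_{East} − x_{West} = 0, so x_{East} = 55.5 − 0.5x_{West}.
The best-response slope dx_{East}/dx_{West} = −0.5 < 0: the reaction function is downward-sloping, so the choices are strategic substitutes.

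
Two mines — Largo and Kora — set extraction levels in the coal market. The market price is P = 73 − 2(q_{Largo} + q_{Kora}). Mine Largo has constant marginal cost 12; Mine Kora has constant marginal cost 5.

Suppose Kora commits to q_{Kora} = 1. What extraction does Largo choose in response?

Mine Largo's profit: π = q_{Largo}(73 − 2(q_{Largo} + q_{Kora})) − 12q_{Largo}.
∂π/∂q_{Largo} = 61 − 4q_{Largo} − 2q_{Kora} = 0, so q_{Largo} = 15.25 − 0.5q_{Kora}.
At q_{Kora} = 1: q_{Largo} = 15.25 − 0.5·1 = 14.75.

14.75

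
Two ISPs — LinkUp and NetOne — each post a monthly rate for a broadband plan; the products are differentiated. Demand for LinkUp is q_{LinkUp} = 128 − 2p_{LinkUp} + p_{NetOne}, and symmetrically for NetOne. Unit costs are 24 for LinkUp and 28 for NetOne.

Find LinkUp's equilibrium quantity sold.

LinkUp's profit: π = (p_{LinkUp} − 24)(128 − 2p_{LinkUp} + p_{NetOne}).
∂π/∂p_{LinkUp} = 176 − 4p_{LinkUp} + p_{NetOne} = 0 ⇒ p_{LinkUp} = 44 + 0.25p_{NetOne}.
Similarly p_{NetOne} = 46 + 0.25p_{LinkUp}.
Solving the two reaction functions simultaneously: (1 − (0.25)(0.25))p_{LinkUp} = 44 + 0.25·46, so 0.9375p_{LinkUp} = 55.5 and p_{LinkUp} = 59.2.
Then p_{NetOne} = 46 + 0.25·59.2 = 60.8.
q_{LinkUp} = 128 − 2·59.2 + 60.8 = 70.4.

70.4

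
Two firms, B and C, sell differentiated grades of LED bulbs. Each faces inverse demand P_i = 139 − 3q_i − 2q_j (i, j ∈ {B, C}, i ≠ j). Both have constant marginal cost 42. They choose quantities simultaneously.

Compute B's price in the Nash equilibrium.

78.375

Firm B's profit: π = q_B(139 − 3q_B − 2q_C) − 42q_B.
∂π/∂q_B = 97 − 6q_B − 2q_C = 0 ⇒ q_B = 97/6 − (1/3)q_C.
The game is symmetric, so in equilibrium q_C = q_B: the reaction function gives (4/3)q_B = 97/6, hence q_B = 12.125.
P_B = 139 − 3·12.125 − 2·12.125 = 78.375.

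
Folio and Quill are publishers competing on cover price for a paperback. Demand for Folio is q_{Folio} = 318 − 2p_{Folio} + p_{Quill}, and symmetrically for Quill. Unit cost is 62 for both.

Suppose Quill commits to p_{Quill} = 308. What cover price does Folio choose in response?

Folio's profit: π = (p_{Folio} − 62)(318 − 2p_{Folio} + p_{Quill}).
∂π/∂p_{Folio} = 442 − 4p_{Folio} + p_{Quill} = 0 ⇒ p_{Folio} = 110.5 + 0.25p_{Quill}.
At p_{Quill} = 308: p_{Folio} = 110.5 + 0.25·308 = 187.5.

187.5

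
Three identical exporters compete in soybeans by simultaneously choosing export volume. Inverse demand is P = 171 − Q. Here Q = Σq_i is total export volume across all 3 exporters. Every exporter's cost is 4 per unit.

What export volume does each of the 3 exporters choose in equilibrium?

A representative exporter's profit is π_i = q_i(171 − Q) − 4q_i, with Q = q_i + Σ_{j≠i} q_j.
First-order condition: 167 − 2q_i − Σ_{j≠i} q_j = 0.
Imposing symmetry (q_j = q for all j) turns Σ_{j≠i} q_j into 2q, so 167 = 4q and q = 41.75.

41.75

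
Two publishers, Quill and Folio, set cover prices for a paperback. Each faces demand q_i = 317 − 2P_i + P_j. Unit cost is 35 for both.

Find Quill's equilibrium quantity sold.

Quill's profit: π = (P_{Quill} − 35)(317 − 2P_{Quill} + P_{Folio}).
∂π/∂P_{Quill} = 387 − 4P_{Quill} + P_{Folio} = 0 ⇒ P_{Quill} = 96.75 + 0.25P_{Folio}.
By symmetry P_{Folio} = P_{Quill}; substituting into the reaction function, 0.75P_{Quill} = 96.75 and P_{Quill} = 129.
q_{Quill} = 317 − 2·129 + 129 = 188.

188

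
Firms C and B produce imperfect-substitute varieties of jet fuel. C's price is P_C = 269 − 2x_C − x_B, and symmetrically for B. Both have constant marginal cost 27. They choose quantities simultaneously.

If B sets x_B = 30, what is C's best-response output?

Firm C's profit: π = x_C(269 − 2x_C − x_B) − 27x_C.
∂π/∂x_C = 242 − 4x_C − x_B = 0 ⇒ x_C = 60.5 − 0.25x_B.
At x_B = 30: x_C = 60.5 − 0.25·30 = 53.

53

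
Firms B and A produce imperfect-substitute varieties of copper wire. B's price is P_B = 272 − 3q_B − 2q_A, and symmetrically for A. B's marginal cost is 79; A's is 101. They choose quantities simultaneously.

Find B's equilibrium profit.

Firm B's profit: π = q_B(272 − 3q_B − 2q_A) − 79q_B.
∂π/∂q_B = 193 − 6q_B − 2q_A = 0 ⇒ q_B = 193/6 − (1/3)q_A.
Similarly q_A = 28.5 − (1/3)q_B.
Solving the two reaction functions simultaneously: (1 − (−1/3)(−1/3))q_B = 193/6 − (1/3)·28.5, so (8/9)q_B = 68/3 and q_B = 25.5.
Then q_A = 28.5 − (1/3)·25.5 = 20.
P_B = 272 − 3·25.5 − 2·20 = 155.5.
Profit = (155.5 − 79)·25.5 = 1950.75.

1950.75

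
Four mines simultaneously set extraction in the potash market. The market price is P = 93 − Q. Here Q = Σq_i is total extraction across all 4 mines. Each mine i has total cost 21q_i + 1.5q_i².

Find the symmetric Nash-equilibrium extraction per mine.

A representative mine's profit is π_i = q_i(93 − Q) − 21q_i − 1.5q_i², with Q = q_i + Σ_{j≠i} q_j.
First-order condition: 72 − 5q_i − Σ_{j≠i} q_j = 0.
Imposing symmetry (q_j = q for all j) turns Σ_{j≠i} q_j into 3q, so 72 = 8q and q = 9.

9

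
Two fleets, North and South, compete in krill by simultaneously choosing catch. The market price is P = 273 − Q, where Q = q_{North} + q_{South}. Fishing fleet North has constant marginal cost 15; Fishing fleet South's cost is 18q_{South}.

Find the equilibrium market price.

Fishing fleet North's profit: π = q_{North}(273 − (q_{North} + q_{South})) − 15q_{North}.
∂π/∂q_{North} = 258 − 2q_{North} − q_{South} = 0, so q_{North} = 129 − 0.5q_{South}.
By the same steps for South: q_{South} = 127.5 − 0.5q_{North}.
Solving the two reaction functions simultaneously: (1 − (−0.5)(−0.5))q_{North} = 129 − 0.5·127.5, so 0.75q_{North} = 65.25 and q_{North} = 87.
Then q_{South} = 127.5 − 0.5·87 = 84.
Equilibrium price: P = 273 − 171 = 102.

102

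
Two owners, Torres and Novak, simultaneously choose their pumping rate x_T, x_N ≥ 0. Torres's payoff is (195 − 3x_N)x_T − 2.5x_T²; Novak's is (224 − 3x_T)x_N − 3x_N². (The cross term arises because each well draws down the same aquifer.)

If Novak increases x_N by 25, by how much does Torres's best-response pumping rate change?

Expanding Torres's payoff: 195x_T − 3x_Nx_T − 2.5x_T².
∂π/∂x_T = 195 − 3x_N − 5x_T = 0, so x_T = 39 − 0.6x_N.
The reaction-function slope is −0.6, so a 25-unit rise in x_N moves x_T by −0.6 × 25 = −15. Torres's best response falls — the actions are strategic substitutes.

-15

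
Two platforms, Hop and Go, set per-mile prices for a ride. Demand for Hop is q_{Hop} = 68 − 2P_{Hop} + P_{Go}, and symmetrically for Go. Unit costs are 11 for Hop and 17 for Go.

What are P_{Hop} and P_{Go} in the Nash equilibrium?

30.8, 33.2

Hop's profit: π = (P_{Hop} − 11)(68 − 2P_{Hop} + P_{Go}).
∂π/∂P_{Hop} = 90 − 4P_{Hop} + P_{Go} = 0 ⇒ P_{Hop} = 22.5 + 0.25P_{Go}.
Similarly P_{Go} = 25.5 + 0.25P_{Hop}.
Substituting the second reaction function into the first: P_{Hop} = 22.5 + 0.25(25.5 + 0.25P_{Hop}), which gives 0.9375P_{Hop} = 28.875 ⇒ P_{Hop} = 30.8.
Then P_{Go} = 25.5 + 0.25·30.8 = 33.2.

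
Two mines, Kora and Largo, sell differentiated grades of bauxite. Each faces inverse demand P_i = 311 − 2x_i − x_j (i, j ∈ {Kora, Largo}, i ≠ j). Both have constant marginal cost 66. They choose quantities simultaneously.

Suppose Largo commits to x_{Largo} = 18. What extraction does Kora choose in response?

56.75

Mine Kora's profit: π = x_{Kora}(311 − 2x_{Kora} − x_{Largo}) − 66x_{Kora}.
∂π/∂x_{Kora} = 245 − 4x_{Kora} − x_{Largo} = 0 ⇒ x_{Kora} = 61.25 − 0.25x_{Largo}.
At x_{Largo} = 18: x_{Kora} = 61.25 − 0.25·18 = 56.75.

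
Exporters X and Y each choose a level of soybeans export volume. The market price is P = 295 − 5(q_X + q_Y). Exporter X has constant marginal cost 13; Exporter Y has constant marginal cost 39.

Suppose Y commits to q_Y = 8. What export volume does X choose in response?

24.2

Exporter X's profit: π = q_X(295 − 5(q_X + q_Y)) − 13q_X.
∂π/∂q_X = 282 − 10q_X − 5q_Y = 0, so q_X = 28.2 − 0.5q_Y.
At q_Y = 8: q_X = 28.2 − 0.5·8 = 24.2.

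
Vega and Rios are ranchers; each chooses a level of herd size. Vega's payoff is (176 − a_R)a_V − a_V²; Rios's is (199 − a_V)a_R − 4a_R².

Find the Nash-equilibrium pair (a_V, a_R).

Expanding Vega's payoff: 176a_V − a_Ra_V − a_V².
∂π/∂a_V = 176 − a_R − 2a_V = 0, so a_V = 88 − 0.5a_R.
Likewise for Rios: a_R = 24.875 − 0.125a_V.
Substituting the second reaction function into the first: a_V = 88 − 0.5(24.875 − 0.125a_V), which gives 0.9375a_V = 75.5625 ⇒ a_V = 80.6.
Then a_R = 24.875 − 0.125·80.6 = 14.8.

80.6, 14.8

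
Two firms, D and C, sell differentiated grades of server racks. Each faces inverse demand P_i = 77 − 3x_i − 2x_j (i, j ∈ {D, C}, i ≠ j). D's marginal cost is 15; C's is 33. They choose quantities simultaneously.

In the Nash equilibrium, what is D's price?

Firm D's profit: π = x_D(77 − 3x_D − 2x_C) − 15x_D.
∂π/∂x_D = 62 − 6x_D − 2x_C = 0 ⇒ x_D = 31/3 − (1/3)x_C.
Similarly x_C = 22/3 − (1/3)x_D.
Plugging x_C into D's best response: x_D = 31/3 − (1/3)(22/3 − (1/3)x_D) ⇒ (8/9)x_D = 71/9, so x_D = 8.875.
Then x_C = 22/3 − (1/3)·8.875 = 4.375.
P_D = 77 − 3·8.875 − 2·4.375 = 41.625.

41.625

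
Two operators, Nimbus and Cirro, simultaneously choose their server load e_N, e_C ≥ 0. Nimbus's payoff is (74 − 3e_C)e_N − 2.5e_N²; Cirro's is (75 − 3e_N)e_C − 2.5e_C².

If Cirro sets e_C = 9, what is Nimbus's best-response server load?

9.4

Expanding Nimbus's payoff: 74e_N − 3e_Ce_N − 2.5e_N².
∂π/∂e_N = 74 − 3e_C − 5e_N = 0, so e_N = 14.8 − 0.6e_C.
At e_C = 9: e_N = 14.8 − 0.6·9 = 9.4.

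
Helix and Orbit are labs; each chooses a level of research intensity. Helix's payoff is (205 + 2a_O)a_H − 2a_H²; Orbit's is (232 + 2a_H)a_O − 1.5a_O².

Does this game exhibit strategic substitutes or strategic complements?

strategic complements

Expanding Helix's payoff: 205a_H + 2a_Oa_H − 2a_H².
∂π/∂a_H = 205 + 2a_O − 4a_H = 0, so a_H = 51.25 + 0.5a_O.
The best-response slope da_H/da_O = 0.5 > 0: the reaction function is upward-sloping, so the choices are strategic complements.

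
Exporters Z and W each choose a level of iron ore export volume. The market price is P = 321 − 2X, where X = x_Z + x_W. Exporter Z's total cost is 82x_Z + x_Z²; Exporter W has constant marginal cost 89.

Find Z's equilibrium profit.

1815.48

Exporter Z's profit: π = x_Z(321 − 2(x_Z + x_W)) − 82x_Z − x_Z².
∂π/∂x_Z = 239 − 6x_Z − 2x_W = 0, so x_Z = 239/6 − (1/3)x_W.
For W: ∂π/∂x_W = 232 − 4x_W − 2x_Z = 0 ⇒ x_W = 58 − 0.5x_Z.
Substituting the second reaction function into the first: x_Z = 239/6 − (1/3)(58 − 0.5x_Z), which gives (5/6)x_Z = 20.5 ⇒ x_Z = 24.6.
Then x_W = 58 − 0.5·24.6 = 45.7.
Price P = 321 − 2·70.3 = 180.4.
Z's profit: (180.4 − 82)·24.6 − (24.6)² = 1815.48.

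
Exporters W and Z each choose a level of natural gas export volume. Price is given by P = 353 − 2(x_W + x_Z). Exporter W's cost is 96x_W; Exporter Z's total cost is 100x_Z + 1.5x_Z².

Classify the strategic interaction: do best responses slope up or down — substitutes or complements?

Exporter W's profit: π = x_W(353 − 2(x_W + x_Z)) − 96x_W.
∂π/∂x_W = 257 − 4x_W − 2x_Z = 0, so x_W = 64.25 − 0.5x_Z.
The best-response slope dx_W/dx_Z = −0.5 < 0: the reaction function is downward-sloping, so the choices are strategic substitutes.

strategic substitutes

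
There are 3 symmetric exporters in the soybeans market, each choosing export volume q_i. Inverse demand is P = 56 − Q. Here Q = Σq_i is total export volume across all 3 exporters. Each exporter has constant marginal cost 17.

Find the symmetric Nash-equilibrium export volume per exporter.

9.75

A representative exporter's profit is π_i = q_i(56 − Q) − 17q_i, with Q = q_i + Σ_{j≠i} q_j.
First-order condition: 39 − 2q_i − Σ_{j≠i} q_j = 0.
Imposing symmetry (q_j = q for all j) turns Σ_{j≠i} q_j into 2q, so 39 = 4q and q = 9.75.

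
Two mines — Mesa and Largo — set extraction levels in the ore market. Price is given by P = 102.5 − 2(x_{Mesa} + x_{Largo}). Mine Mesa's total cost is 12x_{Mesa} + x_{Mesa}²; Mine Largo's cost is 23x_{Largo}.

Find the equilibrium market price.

Mine Mesa's profit: π = x_{Mesa}(102.5 − 2(x_{Mesa} + x_{Largo})) − 12x_{Mesa} − x_{Mesa}².
∂π/∂x_{Mesa} = 90.5 − 6x_{Mesa} − 2x_{Largo} = 0, so x_{Mesa} = 181/12 − (1/3)x_{Largo}.
For Largo: ∂π/∂x_{Largo} = 79.5 − 4x_{Largo} − 2x_{Mesa} = 0 ⇒ x_{Largo} = 19.875 − 0.5x_{Mesa}.
Substituting the second reaction function into the first: x_{Mesa} = 181/12 − (1/3)(19.875 − 0.5x_{Mesa}), which gives (5/6)x_{Mesa} = 203/24 ⇒ x_{Mesa} = 10.15.
Then x_{Largo} = 19.875 − 0.5·10.15 = 14.8.
Equilibrium price: P = 102.5 − 2·24.95 = 52.6.

52.6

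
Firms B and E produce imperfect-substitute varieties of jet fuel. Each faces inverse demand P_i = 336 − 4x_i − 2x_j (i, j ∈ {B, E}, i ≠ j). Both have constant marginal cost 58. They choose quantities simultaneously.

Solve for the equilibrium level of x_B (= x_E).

27.8

Firm B's profit: π = x_B(336 − 4x_B − 2x_E) − 58x_B.
∂π/∂x_B = 278 − 8x_B − 2x_E = 0 ⇒ x_B = 34.75 − 0.25x_E.
The game is symmetric, so in equilibrium x_E = x_B: the reaction function gives 1.25x_B = 34.75, hence x_B = 27.8.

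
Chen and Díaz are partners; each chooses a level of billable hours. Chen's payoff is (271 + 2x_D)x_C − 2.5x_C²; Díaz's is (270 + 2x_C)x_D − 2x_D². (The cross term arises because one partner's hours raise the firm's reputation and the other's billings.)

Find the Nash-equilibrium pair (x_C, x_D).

101.5, 118.25

Expanding Chen's payoff: 271x_C + 2x_Dx_C − 2.5x_C².
∂π/∂x_C = 271 + 2x_D − 5x_C = 0, so x_C = 54.2 + 0.4x_D.
Likewise for Díaz: x_D = 67.5 + 0.5x_C.
Solving the two reaction functions simultaneously: (1 − (0.4)(0.5))x_C = 54.2 + 0.4·67.5, so 0.8x_C = 81.2 and x_C = 101.5.
Then x_D = 67.5 + 0.5·101.5 = 118.25.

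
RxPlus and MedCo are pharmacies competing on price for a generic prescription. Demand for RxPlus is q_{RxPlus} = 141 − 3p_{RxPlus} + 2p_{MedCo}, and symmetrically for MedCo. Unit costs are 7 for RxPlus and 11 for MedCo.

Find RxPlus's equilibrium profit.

3519.1875

RxPlus's profit: π = (p_{RxPlus} − 7)(141 − 3p_{RxPlus} + 2p_{MedCo}).
∂π/∂p_{RxPlus} = 162 − 6p_{RxPlus} + 2p_{MedCo} = 0 ⇒ p_{RxPlus} = 27 + (1/3)p_{MedCo}.
Similarly p_{MedCo} = 29 + (1/3)p_{RxPlus}.
Solving the two reaction functions simultaneously: (1 − (1/3)(1/3))p_{RxPlus} = 27 + (1/3)·29, so (8/9)p_{RxPlus} = 110/3 and p_{RxPlus} = 41.25.
Then p_{MedCo} = 29 + (1/3)·41.25 = 42.75.
q_{RxPlus} = 141 − 3·41.25 + 2·42.75 = 102.75.
Profit = (41.25 − 7)·102.75 = 3519.1875.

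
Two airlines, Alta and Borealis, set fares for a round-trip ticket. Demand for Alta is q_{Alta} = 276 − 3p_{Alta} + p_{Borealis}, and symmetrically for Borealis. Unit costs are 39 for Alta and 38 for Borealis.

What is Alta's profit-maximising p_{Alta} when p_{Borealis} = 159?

92

Alta's profit: π = (p_{Alta} − 39)(276 − 3p_{Alta} + p_{Borealis}).
∂π/∂p_{Alta} = 393 − 6p_{Alta} + p_{Borealis} = 0 ⇒ p_{Alta} = 65.5 + (1/6)p_{Borealis}.
At p_{Borealis} = 159: p_{Alta} = 65.5 + (1/6)·159 = 92.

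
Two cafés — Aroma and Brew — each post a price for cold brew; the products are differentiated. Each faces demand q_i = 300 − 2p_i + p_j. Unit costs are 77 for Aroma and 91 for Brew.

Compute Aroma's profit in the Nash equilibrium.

11612.88

Aroma's profit: π = (p_{Aroma} − 77)(300 − 2p_{Aroma} + p_{Brew}).
∂π/∂p_{Aroma} = 454 − 4p_{Aroma} + p_{Brew} = 0 ⇒ p_{Aroma} = 113.5 + 0.25p_{Brew}.
Similarly p_{Brew} = 120.5 + 0.25p_{Aroma}.
Solving the two reaction functions simultaneously: (1 − (0.25)(0.25))p_{Aroma} = 113.5 + 0.25·120.5, so 0.9375p_{Aroma} = 143.625 and p_{Aroma} = 153.2.
Then p_{Brew} = 120.5 + 0.25·153.2 = 158.8.
q_{Aroma} = 300 − 2·153.2 + 158.8 = 152.4.
Profit = (153.2 − 77)·152.4 = 11612.88.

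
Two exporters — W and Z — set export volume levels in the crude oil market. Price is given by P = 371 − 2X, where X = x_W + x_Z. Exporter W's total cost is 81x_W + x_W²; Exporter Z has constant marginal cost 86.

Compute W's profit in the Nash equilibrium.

2610.75

Exporter W's profit: π = x_W(371 − 2(x_W + x_Z)) − 81x_W − x_W².
∂π/∂x_W = 290 − 6x_W − 2x_Z = 0, so x_W = 145/3 − (1/3)x_Z.
For Z: ∂π/∂x_Z = 285 − 4x_Z − 2x_W = 0 ⇒ x_Z = 71.25 − 0.5x_W.
Plugging x_Z into W's best response: x_W = 145/3 − (1/3)(71.25 − 0.5x_W) ⇒ (5/6)x_W = 295/12, so x_W = 29.5.
Then x_Z = 71.25 − 0.5·29.5 = 56.5.
Price P = 371 − 2·86 = 199.
W's profit: (199 − 81)·29.5 − (29.5)² = 2610.75.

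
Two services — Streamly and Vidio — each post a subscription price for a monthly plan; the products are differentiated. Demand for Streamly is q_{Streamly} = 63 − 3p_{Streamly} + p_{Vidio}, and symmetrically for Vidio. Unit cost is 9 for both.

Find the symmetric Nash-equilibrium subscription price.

18

Streamly's profit: π = (p_{Streamly} − 9)(63 − 3p_{Streamly} + p_{Vidio}).
∂π/∂p_{Streamly} = 90 − 6p_{Streamly} + p_{Vidio} = 0 ⇒ p_{Streamly} = 15 + (1/6)p_{Vidio}.
Setting p_{Streamly} = p_{Vidio} in the reaction function: p_{Streamly} = 15 + (1/6)p_{Streamly}, so p_{Streamly} = 15 / (5/6) = 18.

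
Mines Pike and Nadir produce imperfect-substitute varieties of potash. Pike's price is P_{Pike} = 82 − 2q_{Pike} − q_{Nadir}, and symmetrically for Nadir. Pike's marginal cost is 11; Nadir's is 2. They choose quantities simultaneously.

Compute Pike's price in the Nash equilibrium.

38.2

Mine Pike's profit: π = q_{Pike}(82 − 2q_{Pike} − q_{Nadir}) − 11q_{Pike}.
∂π/∂q_{Pike} = 71 − 4q_{Pike} − q_{Nadir} = 0 ⇒ q_{Pike} = 17.75 − 0.25q_{Nadir}.
Similarly q_{Nadir} = 20 − 0.25q_{Pike}.
Solving the two reaction functions simultaneously: (1 − (−0.25)(−0.25))q_{Pike} = 17.75 − 0.25·20, so 0.9375q_{Pike} = 12.75 and q_{Pike} = 13.6.
Then q_{Nadir} = 20 − 0.25·13.6 = 16.6.
P_{Pike} = 82 − 2·13.6 − 16.6 = 38.2.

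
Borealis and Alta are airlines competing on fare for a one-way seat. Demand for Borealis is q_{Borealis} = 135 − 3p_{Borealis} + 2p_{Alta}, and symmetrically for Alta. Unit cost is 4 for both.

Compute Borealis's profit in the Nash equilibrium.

Borealis's profit: π = (p_{Borealis} − 4)(135 − 3p_{Borealis} + 2p_{Alta}).
∂π/∂p_{Borealis} = 147 − 6p_{Borealis} + 2p_{Alta} = 0 ⇒ p_{Borealis} = 24.5 + (1/3)p_{Alta}.
By symmetry p_{Alta} = p_{Borealis}; substituting into the reaction function, (2/3)p_{Borealis} = 24.5 and p_{Borealis} = 36.75.
q_{Borealis} = 135 − 3·36.75 + 2·36.75 = 98.25.
Profit = (36.75 − 4)·98.25 = 3217.6875.

3217.6875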